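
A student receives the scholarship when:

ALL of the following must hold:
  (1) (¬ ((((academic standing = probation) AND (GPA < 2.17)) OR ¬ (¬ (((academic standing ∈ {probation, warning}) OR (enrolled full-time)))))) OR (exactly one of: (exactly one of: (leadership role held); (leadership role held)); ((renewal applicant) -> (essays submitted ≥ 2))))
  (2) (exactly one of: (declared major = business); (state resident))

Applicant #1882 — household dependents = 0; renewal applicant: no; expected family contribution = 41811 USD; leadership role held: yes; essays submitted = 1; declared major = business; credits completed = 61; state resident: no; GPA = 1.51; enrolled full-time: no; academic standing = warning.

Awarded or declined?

Awarded

Atomic conditions:
  academic standing = probation: warning == probation is false
  GPA < 2.17: 1.51 < 2.17 is true
  academic standing ∈ {probation, warning}: warning is in the set → true
  enrolled full-time: no → false
  leadership role held: yes → true
  renewal applicant: no → false
  essays submitted ≥ 2: 1 ≥ 2 is false
  declared major = business: business == business is true
  state resident: no → false
Combine:
[1.1.1.1] false AND true = false
[1.1.1.2.1.1] true OR false = true
[1.1.1.2.1] NOT true = false
[1.1.1.2] NOT false = true
[1.1.1] false OR true = true
[1.1] NOT true = false
[1.2.1] exactly-one(true, true) = false
[1.2.2] false → false (antecedent false ⇒ implication holds) = true
[1.2] exactly-one(false, true) = true
[1] false OR true = true
[2] exactly-one(true, false) = true
[root] true AND true = true
Overall: true → awarded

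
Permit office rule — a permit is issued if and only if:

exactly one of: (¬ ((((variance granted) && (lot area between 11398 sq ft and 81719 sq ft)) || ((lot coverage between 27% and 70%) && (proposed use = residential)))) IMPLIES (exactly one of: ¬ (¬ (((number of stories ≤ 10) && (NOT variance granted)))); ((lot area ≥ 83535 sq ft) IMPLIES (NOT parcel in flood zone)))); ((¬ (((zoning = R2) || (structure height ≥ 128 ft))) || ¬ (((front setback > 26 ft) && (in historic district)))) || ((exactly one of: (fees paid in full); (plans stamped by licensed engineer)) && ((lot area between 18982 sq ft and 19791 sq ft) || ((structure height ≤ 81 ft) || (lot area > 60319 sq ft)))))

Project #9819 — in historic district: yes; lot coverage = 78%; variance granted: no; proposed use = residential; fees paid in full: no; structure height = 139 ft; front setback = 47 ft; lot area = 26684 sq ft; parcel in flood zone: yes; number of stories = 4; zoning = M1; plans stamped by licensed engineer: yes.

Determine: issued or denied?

Denied

Atomic conditions:
  variance granted: no → false
  lot area between 11398 sq ft and 81719 sq ft: 26684 in [11398, 81719] is true
  lot coverage between 27% and 70%: 78 in [27, 70] is false
  proposed use = residential: residential == residential is true
  number of stories ≤ 10: 4 ≤ 10 is true
  NOT variance granted: no → true
  lot area ≥ 83535 sq ft: 26684 ≥ 83535 is false
  NOT parcel in flood zone: yes → false
  zoning = R2: M1 == R2 is false
  structure height ≥ 128 ft: 139 ≥ 128 is true
  front setback > 26 ft: 47 > 26 is true
  in historic district: yes → true
  fees paid in full: no → false
  plans stamped by licensed engineer: yes → true
  lot area between 18982 sq ft and 19791 sq ft: 26684 in [18982, 19791] is false
  structure height ≤ 81 ft: 139 ≤ 81 is false
  lot area > 60319 sq ft: 26684 > 60319 is false
Combine:
[1.1.1.1] false AND true = false
[1.1.1.2] false AND true = false
[1.1.1] false OR false = false
[1.1] NOT false = true
[1.2.1.1.1] true AND true = true
[1.2.1.1] NOT true = false
[1.2.1] NOT false = true
[1.2.2] false → false (antecedent false ⇒ implication holds) = true
[1.2] exactly-one(true, true) = false
[1] true → false = false
[2.1.1.1] false OR true = true
[2.1.1] NOT true = false
[2.1.2.1] true AND true = true
[2.1.2] NOT true = false
[2.1] false OR false = false
[2.2.1] exactly-one(false, true) = true
[2.2.2.2] false OR false = false
[2.2.2] false OR false = false
[2.2] true AND false = false
[2] false OR false = false
[root] exactly-one(false, false) = false
Overall: false → denied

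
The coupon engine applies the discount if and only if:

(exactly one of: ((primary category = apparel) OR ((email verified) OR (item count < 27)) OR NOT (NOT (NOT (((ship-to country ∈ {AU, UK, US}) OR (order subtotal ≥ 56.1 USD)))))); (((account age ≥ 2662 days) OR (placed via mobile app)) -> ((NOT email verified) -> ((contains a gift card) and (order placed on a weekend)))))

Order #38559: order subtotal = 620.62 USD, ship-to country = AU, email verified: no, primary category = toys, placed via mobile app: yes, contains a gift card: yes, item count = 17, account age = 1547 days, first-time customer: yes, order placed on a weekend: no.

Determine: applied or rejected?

Atomic conditions:
  primary category = apparel: toys == apparel is false
  email verified: no → false
  item count < 27: 17 < 27 is true
  ship-to country ∈ {AU, UK, US}: AU is in the set → true
  order subtotal ≥ 56.1 USD: 620.62 ≥ 56.1 is true
  account age ≥ 2662 days: 1547 ≥ 2662 is false
  placed via mobile app: yes → true
  NOT email verified: no → true
  contains a gift card: yes → true
  order placed on a weekend: no → false
Combine:
[1.2] false OR true = true
[1.3.1.1.1] true OR true = true
[1.3.1.1] NOT true = false
[1.3.1] NOT false = true
[1.3] NOT true = false
[1] false OR true OR false = true
[2.1] false OR true = true
[2.2.2] true AND false = false
[2.2] true → false = false
[2] true → false = false
[root] exactly-one(true, false) = true
Overall: true → applied

Applied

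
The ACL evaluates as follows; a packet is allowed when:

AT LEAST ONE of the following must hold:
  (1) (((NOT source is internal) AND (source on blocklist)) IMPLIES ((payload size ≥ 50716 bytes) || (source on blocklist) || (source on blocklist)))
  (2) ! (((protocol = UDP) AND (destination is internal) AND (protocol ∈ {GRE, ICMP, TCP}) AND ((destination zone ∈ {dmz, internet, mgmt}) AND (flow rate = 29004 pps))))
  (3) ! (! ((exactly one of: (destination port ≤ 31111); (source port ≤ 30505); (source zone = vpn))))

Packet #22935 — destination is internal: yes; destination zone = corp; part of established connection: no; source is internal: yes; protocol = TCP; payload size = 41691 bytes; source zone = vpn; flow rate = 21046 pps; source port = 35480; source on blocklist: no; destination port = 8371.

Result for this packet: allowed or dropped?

Allowed

Atomic conditions:
  NOT source is internal: yes → false
  source on blocklist: no → false
  payload size ≥ 50716 bytes: 41691 ≥ 50716 is false
  protocol = UDP: TCP == UDP is false
  destination is internal: yes → true
  protocol ∈ {GRE, ICMP, TCP}: TCP is in the set → true
  destination zone ∈ {dmz, internet, mgmt}: corp is not in the set → false
  flow rate = 29004 pps: 21046 == 29004 is false
  destination port ≤ 31111: 8371 ≤ 31111 is true
  source port ≤ 30505: 35480 ≤ 30505 is false
  source zone = vpn: vpn == vpn is true
Combine:
[1.1] false AND false = false
[1.2] false OR false OR false = false
[1] false → false (antecedent false ⇒ implication holds) = true
[2.1.4] false AND false = false
[2.1] false AND true AND true AND false = false
[2] NOT false = true
[3.1.1] exactly-one(true, false, true) = false
[3.1] NOT false = true
[3] NOT true = false
[root] true OR true OR false = true
Overall: true → allowed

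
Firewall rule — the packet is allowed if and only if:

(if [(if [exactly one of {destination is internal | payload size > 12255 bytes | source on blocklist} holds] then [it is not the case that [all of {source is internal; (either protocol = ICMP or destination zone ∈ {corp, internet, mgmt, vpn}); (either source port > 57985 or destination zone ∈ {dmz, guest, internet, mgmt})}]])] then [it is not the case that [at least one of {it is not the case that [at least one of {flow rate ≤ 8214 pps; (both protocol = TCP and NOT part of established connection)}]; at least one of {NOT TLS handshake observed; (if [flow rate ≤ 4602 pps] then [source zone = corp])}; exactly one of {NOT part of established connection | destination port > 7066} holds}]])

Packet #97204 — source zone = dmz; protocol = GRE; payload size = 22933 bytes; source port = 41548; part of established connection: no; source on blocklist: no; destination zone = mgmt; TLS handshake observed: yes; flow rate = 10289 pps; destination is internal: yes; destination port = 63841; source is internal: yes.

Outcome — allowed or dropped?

Atomic conditions:
  destination is internal: yes → true
  payload size > 12255 bytes: 22933 > 12255 is true
  source on blocklist: no → false
  source is internal: yes → true
  protocol = ICMP: GRE == ICMP is false
  destination zone ∈ {corp, internet, mgmt, vpn}: mgmt is in the set → true
  source port > 57985: 41548 > 57985 is false
  destination zone ∈ {dmz, guest, internet, mgmt}: mgmt is in the set → true
  flow rate ≤ 8214 pps: 10289 ≤ 8214 is false
  protocol = TCP: GRE == TCP is false
  NOT part of established connection: no → true
  NOT TLS handshake observed: yes → false
  flow rate ≤ 4602 pps: 10289 ≤ 4602 is false
  source zone = corp: dmz == corp is false
  destination port > 7066: 63841 > 7066 is true
Combine:
[1.1] exactly-one(true, true, false) = false
[1.2.1.2] false OR true = true
[1.2.1.3] false OR true = true
[1.2.1] true AND true AND true = true
[1.2] NOT true = false
[1] false → false (antecedent false ⇒ implication holds) = true
[2.1.1.1.2] false AND true = false
[2.1.1.1] false OR false = false
[2.1.1] NOT false = true
[2.1.2.2] false → false (antecedent false ⇒ implication holds) = true
[2.1.2] false OR true = true
[2.1.3] exactly-one(true, true) = false
[2.1] true OR true OR false = true
[2] NOT true = false
[root] true → false = false
Overall: false → dropped

Dropped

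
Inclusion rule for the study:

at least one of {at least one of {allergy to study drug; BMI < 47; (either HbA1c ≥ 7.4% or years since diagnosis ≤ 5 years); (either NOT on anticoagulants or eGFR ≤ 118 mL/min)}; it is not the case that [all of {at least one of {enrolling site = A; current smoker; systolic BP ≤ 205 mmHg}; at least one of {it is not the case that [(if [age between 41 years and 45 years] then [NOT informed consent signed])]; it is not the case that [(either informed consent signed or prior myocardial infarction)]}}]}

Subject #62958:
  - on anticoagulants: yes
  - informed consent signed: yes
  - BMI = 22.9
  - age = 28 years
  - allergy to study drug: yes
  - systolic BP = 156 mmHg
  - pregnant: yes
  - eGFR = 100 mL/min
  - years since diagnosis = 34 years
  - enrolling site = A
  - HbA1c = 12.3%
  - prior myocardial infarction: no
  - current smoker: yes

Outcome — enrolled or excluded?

Enrolled

Atomic conditions:
  allergy to study drug: yes → true
  BMI < 47: 22.9 < 47 is true
  HbA1c ≥ 7.4%: 12.3 ≥ 7.4 is true
  years since diagnosis ≤ 5 years: 34 ≤ 5 is false
  NOT on anticoagulants: yes → false
  eGFR ≤ 118 mL/min: 100 ≤ 118 is true
  enrolling site = A: A == A is true
  current smoker: yes → true
  systolic BP ≤ 205 mmHg: 156 ≤ 205 is true
  age between 41 years and 45 years: 28 in [41, 45] is false
  NOT informed consent signed: yes → false
  informed consent signed: yes → true
  prior myocardial infarction: no → false
Combine:
[1.3] true OR false = true
[1.4] false OR true = true
[1] true OR true OR true OR true = true
[2.1.1] true OR true OR true = true
[2.1.2.1.1] false → false (antecedent false ⇒ implication holds) = true
[2.1.2.1] NOT true = false
[2.1.2.2.1] true OR false = true
[2.1.2.2] NOT true = false
[2.1.2] false OR false = false
[2.1] true AND false = false
[2] NOT false = true
[root] true OR true = true
Overall: true → enrolled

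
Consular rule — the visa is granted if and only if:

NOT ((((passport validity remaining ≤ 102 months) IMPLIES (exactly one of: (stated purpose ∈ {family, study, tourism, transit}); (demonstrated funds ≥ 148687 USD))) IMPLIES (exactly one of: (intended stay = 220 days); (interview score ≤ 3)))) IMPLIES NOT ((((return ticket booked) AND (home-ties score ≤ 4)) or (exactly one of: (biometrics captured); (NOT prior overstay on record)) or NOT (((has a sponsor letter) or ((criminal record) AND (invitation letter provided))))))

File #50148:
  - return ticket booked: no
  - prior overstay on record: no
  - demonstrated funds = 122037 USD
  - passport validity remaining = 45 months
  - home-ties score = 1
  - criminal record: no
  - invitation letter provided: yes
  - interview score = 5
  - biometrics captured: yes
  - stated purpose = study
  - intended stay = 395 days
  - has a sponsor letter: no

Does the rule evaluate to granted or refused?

Refused

Atomic conditions:
  passport validity remaining ≤ 102 months: 45 ≤ 102 is true
  stated purpose ∈ {family, study, tourism, transit}: study is in the set → true
  demonstrated funds ≥ 148687 USD: 122037 ≥ 148687 is false
  intended stay = 220 days: 395 == 220 is false
  interview score ≤ 3: 5 ≤ 3 is false
  return ticket booked: no → false
  home-ties score ≤ 4: 1 ≤ 4 is true
  biometrics captured: yes → true
  NOT prior overstay on record: no → true
  has a sponsor letter: no → false
  criminal record: no → false
  invitation letter provided: yes → true
Combine:
[1.1.1.2] exactly-one(true, false) = true
[1.1.1] true → true = true
[1.1.2] exactly-one(false, false) = false
[1.1] true → false = false
[1] NOT false = true
[2.1.1] false AND true = false
[2.1.2] exactly-one(true, true) = false
[2.1.3.1.2] false AND true = false
[2.1.3.1] false OR false = false
[2.1.3] NOT false = true
[2.1] false OR false OR true = true
[2] NOT true = false
[root] true → false = false
Overall: false → refused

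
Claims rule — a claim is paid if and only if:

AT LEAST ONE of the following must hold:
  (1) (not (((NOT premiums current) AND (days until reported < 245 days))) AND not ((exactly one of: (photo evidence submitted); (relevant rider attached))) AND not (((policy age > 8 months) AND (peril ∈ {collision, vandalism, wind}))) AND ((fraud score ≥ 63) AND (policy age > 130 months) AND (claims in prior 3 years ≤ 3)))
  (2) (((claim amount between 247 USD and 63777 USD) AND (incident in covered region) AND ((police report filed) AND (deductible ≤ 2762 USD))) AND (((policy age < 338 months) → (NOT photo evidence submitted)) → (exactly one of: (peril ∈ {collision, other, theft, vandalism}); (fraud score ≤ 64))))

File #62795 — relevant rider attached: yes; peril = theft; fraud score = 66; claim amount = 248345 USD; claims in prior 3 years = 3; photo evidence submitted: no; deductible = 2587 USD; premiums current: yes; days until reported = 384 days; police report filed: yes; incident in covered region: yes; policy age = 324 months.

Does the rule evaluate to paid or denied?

Denied

Atomic conditions:
  NOT premiums current: yes → false
  days until reported < 245 days: 384 < 245 is false
  photo evidence submitted: no → false
  relevant rider attached: yes → true
  policy age > 8 months: 324 > 8 is true
  peril ∈ {collision, vandalism, wind}: theft is not in the set → false
  fraud score ≥ 63: 66 ≥ 63 is true
  policy age > 130 months: 324 > 130 is true
  claims in prior 3 years ≤ 3: 3 ≤ 3 is true
  claim amount between 247 USD and 63777 USD: 248345 in [247, 63777] is false
  incident in covered region: yes → true
  police report filed: yes → true
  deductible ≤ 2762 USD: 2587 ≤ 2762 is true
  policy age < 338 months: 324 < 338 is true
  NOT photo evidence submitted: no → true
  peril ∈ {collision, other, theft, vandalism}: theft is in the set → true
  fraud score ≤ 64: 66 ≤ 64 is false
Combine:
[1.1.1] false AND false = false
[1.1] NOT false = true
[1.2.1] exactly-one(false, true) = true
[1.2] NOT true = false
[1.3.1] true AND false = false
[1.3] NOT false = true
[1.4] true AND true AND true = true
[1] true AND false AND true AND true = false
[2.1.3] true AND true = true
[2.1] false AND true AND true = false
[2.2.1] true → true = true
[2.2.2] exactly-one(true, false) = true
[2.2] true → true = true
[2] false AND true = false
[root] false OR false = false
Overall: false → denied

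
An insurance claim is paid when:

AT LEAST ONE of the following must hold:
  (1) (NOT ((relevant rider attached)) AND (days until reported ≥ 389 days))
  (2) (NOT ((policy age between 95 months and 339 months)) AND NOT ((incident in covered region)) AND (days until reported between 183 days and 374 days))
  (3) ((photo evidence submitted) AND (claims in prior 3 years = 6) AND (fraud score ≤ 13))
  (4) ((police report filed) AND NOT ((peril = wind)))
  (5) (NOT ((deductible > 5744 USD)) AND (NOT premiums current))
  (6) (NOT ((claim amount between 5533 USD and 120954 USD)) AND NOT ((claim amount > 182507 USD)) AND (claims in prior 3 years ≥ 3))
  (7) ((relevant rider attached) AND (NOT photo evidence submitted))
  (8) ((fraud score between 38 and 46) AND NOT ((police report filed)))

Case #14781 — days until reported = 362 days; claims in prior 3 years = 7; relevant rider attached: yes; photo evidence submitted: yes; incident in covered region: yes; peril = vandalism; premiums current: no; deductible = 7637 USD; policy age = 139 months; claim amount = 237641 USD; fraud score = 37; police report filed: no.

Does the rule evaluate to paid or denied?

Atomic conditions:
  relevant rider attached: yes → true
  days until reported ≥ 389 days: 362 ≥ 389 is false
  policy age between 95 months and 339 months: 139 in [95, 339] is true
  incident in covered region: yes → true
  days until reported between 183 days and 374 days: 362 in [183, 374] is true
  photo evidence submitted: yes → true
  claims in prior 3 years = 6: 7 == 6 is false
  fraud score ≤ 13: 37 ≤ 13 is false
  police report filed: no → false
  peril = wind: vandalism == wind is false
  deductible > 5744 USD: 7637 > 5744 is true
  NOT premiums current: no → true
  claim amount between 5533 USD and 120954 USD: 237641 in [5533, 120954] is false
  claim amount > 182507 USD: 237641 > 182507 is true
  claims in prior 3 years ≥ 3: 7 ≥ 3 is true
  NOT photo evidence submitted: yes → false
  fraud score between 38 and 46: 37 in [38, 46] is false
Combine:
[1.1] NOT true = false
[1] false AND false = false
[2.1] NOT true = false
[2.2] NOT true = false
[2] false AND false AND true = false
[3] true AND false AND false = false
[4.2] NOT false = true
[4] false AND true = false
[5.1] NOT true = false
[5] false AND true = false
[6.1] NOT false = true
[6.2] NOT true = false
[6] true AND false AND true = false
[7] true AND false = false
[8.2] NOT false = true
[8] false AND true = false
[root] false OR false OR false OR false OR false OR false OR false OR false = false
Overall: false → denied

Denied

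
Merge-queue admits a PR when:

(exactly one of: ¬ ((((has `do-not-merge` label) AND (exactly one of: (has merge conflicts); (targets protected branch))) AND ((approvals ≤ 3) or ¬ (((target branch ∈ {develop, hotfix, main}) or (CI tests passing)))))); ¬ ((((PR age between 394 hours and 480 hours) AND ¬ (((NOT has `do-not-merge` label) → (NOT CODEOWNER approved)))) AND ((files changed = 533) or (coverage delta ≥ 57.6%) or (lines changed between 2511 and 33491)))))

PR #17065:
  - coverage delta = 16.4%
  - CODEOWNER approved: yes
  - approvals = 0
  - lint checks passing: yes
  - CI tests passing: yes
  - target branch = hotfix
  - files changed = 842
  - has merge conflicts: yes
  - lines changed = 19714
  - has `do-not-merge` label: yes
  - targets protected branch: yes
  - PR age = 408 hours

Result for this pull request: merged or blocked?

Atomic conditions:
  has `do-not-merge` label: yes → true
  has merge conflicts: yes → true
  targets protected branch: yes → true
  approvals ≤ 3: 0 ≤ 3 is true
  target branch ∈ {develop, hotfix, main}: hotfix is in the set → true
  CI tests passing: yes → true
  PR age between 394 hours and 480 hours: 408 in [394, 480] is true
  NOT has `do-not-merge` label: yes → false
  NOT CODEOWNER approved: yes → false
  files changed = 533: 842 == 533 is false
  coverage delta ≥ 57.6%: 16.4 ≥ 57.6 is false
  lines changed between 2511 and 33491: 19714 in [2511, 33491] is true
Combine:
[1.1.1.2] exactly-one(true, true) = false
[1.1.1] true AND false = false
[1.1.2.2.1] true OR true = true
[1.1.2.2] NOT true = false
[1.1.2] true OR false = true
[1.1] false AND true = false
[1] NOT false = true
[2.1.1.2.1] false → false (antecedent false ⇒ implication holds) = true
[2.1.1.2] NOT true = false
[2.1.1] true AND false = false
[2.1.2] false OR false OR true = true
[2.1] false AND true = false
[2] NOT false = true
[root] exactly-one(true, true) = false
Overall: false → blocked

Blocked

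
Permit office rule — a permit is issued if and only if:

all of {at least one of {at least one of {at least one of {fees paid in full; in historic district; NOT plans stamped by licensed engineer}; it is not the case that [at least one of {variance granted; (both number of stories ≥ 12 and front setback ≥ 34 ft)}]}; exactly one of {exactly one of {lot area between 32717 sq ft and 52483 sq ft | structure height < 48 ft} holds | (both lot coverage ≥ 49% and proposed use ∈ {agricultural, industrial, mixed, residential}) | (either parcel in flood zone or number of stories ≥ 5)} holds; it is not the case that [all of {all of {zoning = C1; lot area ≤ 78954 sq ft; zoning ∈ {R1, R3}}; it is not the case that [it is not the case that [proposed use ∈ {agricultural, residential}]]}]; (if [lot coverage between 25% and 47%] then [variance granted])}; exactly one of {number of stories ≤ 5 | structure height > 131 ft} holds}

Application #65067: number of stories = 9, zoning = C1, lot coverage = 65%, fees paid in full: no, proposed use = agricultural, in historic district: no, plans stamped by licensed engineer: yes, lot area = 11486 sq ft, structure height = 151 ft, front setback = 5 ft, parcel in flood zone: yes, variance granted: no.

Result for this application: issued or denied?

Issued

Atomic conditions:
  fees paid in full: no → false
  in historic district: no → false
  NOT plans stamped by licensed engineer: yes → false
  variance granted: no → false
  number of stories ≥ 12: 9 ≥ 12 is false
  front setback ≥ 34 ft: 5 ≥ 34 is false
  lot area between 32717 sq ft and 52483 sq ft: 11486 in [32717, 52483] is false
  structure height < 48 ft: 151 < 48 is false
  lot coverage ≥ 49%: 65 ≥ 49 is true
  proposed use ∈ {agricultural, industrial, mixed, residential}: agricultural is in the set → true
  parcel in flood zone: yes → true
  number of stories ≥ 5: 9 ≥ 5 is true
  zoning = C1: C1 == C1 is true
  lot area ≤ 78954 sq ft: 11486 ≤ 78954 is true
  zoning ∈ {R1, R3}: C1 is not in the set → false
  proposed use ∈ {agricultural, residential}: agricultural is in the set → true
  lot coverage between 25% and 47%: 65 in [25, 47] is false
  number of stories ≤ 5: 9 ≤ 5 is false
  structure height > 131 ft: 151 > 131 is true
Combine:
[1.1.1] false OR false OR false = false
[1.1.2.1.2] false AND false = false
[1.1.2.1] false OR false = false
[1.1.2] NOT false = true
[1.1] false OR true = true
[1.2.1] exactly-one(false, false) = false
[1.2.2] true AND true = true
[1.2.3] true OR true = true
[1.2] exactly-one(false, true, true) = false
[1.3.1.1] true AND true AND false = false
[1.3.1.2.1] NOT true = false
[1.3.1.2] NOT false = true
[1.3.1] false AND true = false
[1.3] NOT false = true
[1.4] false → false (antecedent false ⇒ implication holds) = true
[1] true OR false OR true OR true = true
[2] exactly-one(false, true) = true
[root] true AND true = true
Overall: true → issued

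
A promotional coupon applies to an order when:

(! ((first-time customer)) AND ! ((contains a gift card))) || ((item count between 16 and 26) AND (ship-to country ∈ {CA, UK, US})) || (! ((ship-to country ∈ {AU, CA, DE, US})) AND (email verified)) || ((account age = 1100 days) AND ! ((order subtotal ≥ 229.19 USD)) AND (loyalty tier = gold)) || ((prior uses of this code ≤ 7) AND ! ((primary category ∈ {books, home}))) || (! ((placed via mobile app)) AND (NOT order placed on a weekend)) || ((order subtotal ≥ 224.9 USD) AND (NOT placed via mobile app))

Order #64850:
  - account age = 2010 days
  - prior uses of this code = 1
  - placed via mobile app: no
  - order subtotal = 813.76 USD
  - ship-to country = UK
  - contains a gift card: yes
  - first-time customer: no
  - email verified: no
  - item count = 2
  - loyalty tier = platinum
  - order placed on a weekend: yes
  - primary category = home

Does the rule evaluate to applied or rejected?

Atomic conditions:
  first-time customer: no → false
  contains a gift card: yes → true
  item count between 16 and 26: 2 in [16, 26] is false
  ship-to country ∈ {CA, UK, US}: UK is in the set → true
  ship-to country ∈ {AU, CA, DE, US}: UK is not in the set → false
  email verified: no → false
  account age = 1100 days: 2010 == 1100 is false
  order subtotal ≥ 229.19 USD: 813.76 ≥ 229.19 is true
  loyalty tier = gold: platinum == gold is false
  prior uses of this code ≤ 7: 1 ≤ 7 is true
  primary category ∈ {books, home}: home is in the set → true
  placed via mobile app: no → false
  NOT order placed on a weekend: yes → false
  order subtotal ≥ 224.9 USD: 813.76 ≥ 224.9 is true
  NOT placed via mobile app: no → true
Combine:
[1.1] NOT false = true
[1.2] NOT true = false
[1] true AND false = false
[2] false AND true = false
[3.1] NOT false = true
[3] true AND false = false
[4.2] NOT true = false
[4] false AND false AND false = false
[5.2] NOT true = false
[5] true AND false = false
[6.1] NOT false = true
[6] true AND false = false
[7] true AND true = true
[root] false OR false OR false OR false OR false OR false OR true = true
Overall: true → applied

Applied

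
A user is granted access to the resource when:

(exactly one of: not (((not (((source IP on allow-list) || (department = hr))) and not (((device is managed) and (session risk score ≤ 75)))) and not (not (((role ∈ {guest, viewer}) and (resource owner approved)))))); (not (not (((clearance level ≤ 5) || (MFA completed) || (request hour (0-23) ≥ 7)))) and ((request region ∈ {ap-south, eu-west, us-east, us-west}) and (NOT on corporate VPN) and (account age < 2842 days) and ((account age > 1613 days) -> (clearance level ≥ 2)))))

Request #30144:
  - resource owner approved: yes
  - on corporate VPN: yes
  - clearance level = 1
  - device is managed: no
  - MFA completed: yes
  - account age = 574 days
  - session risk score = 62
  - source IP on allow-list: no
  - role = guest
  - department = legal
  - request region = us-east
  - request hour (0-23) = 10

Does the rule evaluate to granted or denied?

Atomic conditions:
  source IP on allow-list: no → false
  department = hr: legal == hr is false
  device is managed: no → false
  session risk score ≤ 75: 62 ≤ 75 is true
  role ∈ {guest, viewer}: guest is in the set → true
  resource owner approved: yes → true
  clearance level ≤ 5: 1 ≤ 5 is true
  MFA completed: yes → true
  request hour (0-23) ≥ 7: 10 ≥ 7 is true
  request region ∈ {ap-south, eu-west, us-east, us-west}: us-east is in the set → true
  NOT on corporate VPN: yes → false
  account age < 2842 days: 574 < 2842 is true
  account age > 1613 days: 574 > 1613 is false
  clearance level ≥ 2: 1 ≥ 2 is false
Combine:
[1.1.1.1.1] false OR false = false
[1.1.1.1] NOT false = true
[1.1.1.2.1] false AND true = false
[1.1.1.2] NOT false = true
[1.1.1] true AND true = true
[1.1.2.1.1] true AND true = true
[1.1.2.1] NOT true = false
[1.1.2] NOT false = true
[1.1] true AND true = true
[1] NOT true = false
[2.1.1.1] true OR true OR true = true
[2.1.1] NOT true = false
[2.1] NOT false = true
[2.2.4] false → false (antecedent false ⇒ implication holds) = true
[2.2] true AND false AND true AND true = false
[2] true AND false = false
[root] exactly-one(false, false) = false
Overall: false → denied

Denied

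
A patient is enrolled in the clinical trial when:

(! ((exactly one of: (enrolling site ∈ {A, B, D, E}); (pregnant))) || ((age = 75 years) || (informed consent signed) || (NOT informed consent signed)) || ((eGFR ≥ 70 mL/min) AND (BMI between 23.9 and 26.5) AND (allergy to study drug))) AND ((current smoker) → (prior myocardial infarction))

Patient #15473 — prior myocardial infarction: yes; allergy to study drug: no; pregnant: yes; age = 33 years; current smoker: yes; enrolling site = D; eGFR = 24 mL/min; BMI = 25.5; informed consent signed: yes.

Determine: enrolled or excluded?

Enrolled

Atomic conditions:
  enrolling site ∈ {A, B, D, E}: D is in the set → true
  pregnant: yes → true
  age = 75 years: 33 == 75 is false
  informed consent signed: yes → true
  NOT informed consent signed: yes → false
  eGFR ≥ 70 mL/min: 24 ≥ 70 is false
  BMI between 23.9 and 26.5: 25.5 in [23.9, 26.5] is true
  allergy to study drug: no → false
  current smoker: yes → true
  prior myocardial infarction: yes → true
Combine:
[1.1.1] exactly-one(true, true) = false
[1.1] NOT false = true
[1.2] false OR true OR false = true
[1.3] false AND true AND false = false
[1] true OR true OR false = true
[2] true → true = true
[root] true AND true = true
Overall: true → enrolled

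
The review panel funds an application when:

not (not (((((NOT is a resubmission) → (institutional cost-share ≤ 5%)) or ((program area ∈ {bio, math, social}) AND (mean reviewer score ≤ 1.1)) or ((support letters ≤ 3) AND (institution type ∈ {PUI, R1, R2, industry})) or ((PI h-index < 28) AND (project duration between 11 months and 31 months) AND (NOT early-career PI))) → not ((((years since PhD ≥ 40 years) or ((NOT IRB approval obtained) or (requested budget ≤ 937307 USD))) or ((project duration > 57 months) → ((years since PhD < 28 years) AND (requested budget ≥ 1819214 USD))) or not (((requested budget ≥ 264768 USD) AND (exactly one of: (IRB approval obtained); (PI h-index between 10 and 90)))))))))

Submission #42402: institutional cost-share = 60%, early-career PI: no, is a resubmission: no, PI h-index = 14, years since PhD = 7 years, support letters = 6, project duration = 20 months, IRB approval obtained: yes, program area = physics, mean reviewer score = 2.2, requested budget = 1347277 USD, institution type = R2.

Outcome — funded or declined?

Declined

Atomic conditions:
  NOT is a resubmission: no → true
  institutional cost-share ≤ 5%: 60 ≤ 5 is false
  program area ∈ {bio, math, social}: physics is not in the set → false
  mean reviewer score ≤ 1.1: 2.2 ≤ 1.1 is false
  support letters ≤ 3: 6 ≤ 3 is false
  institution type ∈ {PUI, R1, R2, industry}: R2 is in the set → true
  PI h-index < 28: 14 < 28 is true
  project duration between 11 months and 31 months: 20 in [11, 31] is true
  NOT early-career PI: no → true
  years since PhD ≥ 40 years: 7 ≥ 40 is false
  NOT IRB approval obtained: yes → false
  requested budget ≤ 937307 USD: 1347277 ≤ 937307 is false
  project duration > 57 months: 20 > 57 is false
  years since PhD < 28 years: 7 < 28 is true
  requested budget ≥ 1819214 USD: 1347277 ≥ 1819214 is false
  requested budget ≥ 264768 USD: 1347277 ≥ 264768 is true
  IRB approval obtained: yes → true
  PI h-index between 10 and 90: 14 in [10, 90] is true
Combine:
[1.1.1.1] true → false = false
[1.1.1.2] false AND false = false
[1.1.1.3] false AND true = false
[1.1.1.4] true AND true AND true = true
[1.1.1] false OR false OR false OR true = true
[1.1.2.1.1.2] false OR false = false
[1.1.2.1.1] false OR false = false
[1.1.2.1.2.2] true AND false = false
[1.1.2.1.2] false → false (antecedent false ⇒ implication holds) = true
[1.1.2.1.3.1.2] exactly-one(true, true) = false
[1.1.2.1.3.1] true AND false = false
[1.1.2.1.3] NOT false = true
[1.1.2.1] false OR true OR true = true
[1.1.2] NOT true = false
[1.1] true → false = false
[1] NOT false = true
[root] NOT true = false
Overall: false → declined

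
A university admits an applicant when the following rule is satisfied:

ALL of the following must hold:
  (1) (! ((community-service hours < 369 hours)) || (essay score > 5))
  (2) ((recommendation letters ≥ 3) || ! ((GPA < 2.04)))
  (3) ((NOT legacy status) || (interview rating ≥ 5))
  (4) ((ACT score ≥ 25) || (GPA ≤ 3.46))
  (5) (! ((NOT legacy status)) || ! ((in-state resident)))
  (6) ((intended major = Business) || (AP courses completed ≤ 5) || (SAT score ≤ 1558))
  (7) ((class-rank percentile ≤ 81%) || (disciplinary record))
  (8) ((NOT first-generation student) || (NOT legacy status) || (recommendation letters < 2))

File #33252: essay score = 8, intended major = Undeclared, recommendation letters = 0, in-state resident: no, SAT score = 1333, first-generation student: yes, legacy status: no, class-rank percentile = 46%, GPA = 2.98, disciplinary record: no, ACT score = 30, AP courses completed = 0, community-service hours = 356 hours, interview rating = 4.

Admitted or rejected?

Admitted

Atomic conditions:
  community-service hours < 369 hours: 356 < 369 is true
  essay score > 5: 8 > 5 is true
  recommendation letters ≥ 3: 0 ≥ 3 is false
  GPA < 2.04: 2.98 < 2.04 is false
  NOT legacy status: no → true
  interview rating ≥ 5: 4 ≥ 5 is false
  ACT score ≥ 25: 30 ≥ 25 is true
  GPA ≤ 3.46: 2.98 ≤ 3.46 is true
  in-state resident: no → false
  intended major = Business: Undeclared == Business is false
  AP courses completed ≤ 5: 0 ≤ 5 is true
  SAT score ≤ 1558: 1333 ≤ 1558 is true
  class-rank percentile ≤ 81%: 46 ≤ 81 is true
  disciplinary record: no → false
  NOT first-generation student: yes → false
  recommendation letters < 2: 0 < 2 is true
Combine:
[1.1] NOT true = false
[1] false OR true = true
[2.2] NOT false = true
[2] false OR true = true
[3] true OR false = true
[4] true OR true = true
[5.1] NOT true = false
[5.2] NOT false = true
[5] false OR true = true
[6] false OR true OR true = true
[7] true OR false = true
[8] false OR true OR true = true
[root] true AND true AND true AND true AND true AND true AND true AND true = true
Overall: true → admitted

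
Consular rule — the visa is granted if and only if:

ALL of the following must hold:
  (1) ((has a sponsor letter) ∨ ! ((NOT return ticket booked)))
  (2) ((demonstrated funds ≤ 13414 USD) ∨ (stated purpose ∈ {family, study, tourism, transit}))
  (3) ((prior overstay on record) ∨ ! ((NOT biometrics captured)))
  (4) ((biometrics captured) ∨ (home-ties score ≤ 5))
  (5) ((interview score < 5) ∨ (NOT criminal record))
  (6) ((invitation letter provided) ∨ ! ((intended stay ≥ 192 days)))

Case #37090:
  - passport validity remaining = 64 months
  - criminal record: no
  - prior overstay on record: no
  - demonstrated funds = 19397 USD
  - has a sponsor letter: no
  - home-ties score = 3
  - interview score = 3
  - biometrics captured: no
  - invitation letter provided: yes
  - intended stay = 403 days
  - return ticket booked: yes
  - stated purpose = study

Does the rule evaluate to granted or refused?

Atomic conditions:
  has a sponsor letter: no → false
  NOT return ticket booked: yes → false
  demonstrated funds ≤ 13414 USD: 19397 ≤ 13414 is false
  stated purpose ∈ {family, study, tourism, transit}: study is in the set → true
  prior overstay on record: no → false
  NOT biometrics captured: no → true
  biometrics captured: no → false
  home-ties score ≤ 5: 3 ≤ 5 is true
  interview score < 5: 3 < 5 is true
  NOT criminal record: no → true
  invitation letter provided: yes → true
  intended stay ≥ 192 days: 403 ≥ 192 is true
Combine:
[1.2] NOT false = true
[1] false OR true = true
[2] false OR true = true
[3.2] NOT true = false
[3] false OR false = false
[4] false OR true = true
[5] true OR true = true
[6.2] NOT true = false
[6] true OR false = true
[root] true AND true AND false AND true AND true AND true = false
Overall: false → refused

Refused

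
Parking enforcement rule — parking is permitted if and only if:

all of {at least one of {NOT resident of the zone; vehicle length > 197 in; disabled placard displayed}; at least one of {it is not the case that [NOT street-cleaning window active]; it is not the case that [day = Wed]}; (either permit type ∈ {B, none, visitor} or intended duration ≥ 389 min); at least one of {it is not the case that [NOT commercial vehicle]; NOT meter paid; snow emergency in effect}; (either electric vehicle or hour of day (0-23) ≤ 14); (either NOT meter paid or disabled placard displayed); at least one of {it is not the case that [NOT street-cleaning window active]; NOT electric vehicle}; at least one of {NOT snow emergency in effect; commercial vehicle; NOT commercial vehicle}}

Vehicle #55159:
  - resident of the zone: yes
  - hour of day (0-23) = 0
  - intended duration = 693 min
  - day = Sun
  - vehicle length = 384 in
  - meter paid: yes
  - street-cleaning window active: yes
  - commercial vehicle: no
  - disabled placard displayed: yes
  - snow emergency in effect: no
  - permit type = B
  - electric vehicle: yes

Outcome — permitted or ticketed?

Atomic conditions:
  NOT resident of the zone: yes → false
  vehicle length > 197 in: 384 > 197 is true
  disabled placard displayed: yes → true
  NOT street-cleaning window active: yes → false
  day = Wed: Sun == Wed is false
  permit type ∈ {B, none, visitor}: B is in the set → true
  intended duration ≥ 389 min: 693 ≥ 389 is true
  NOT commercial vehicle: no → true
  NOT meter paid: yes → false
  snow emergency in effect: no → false
  electric vehicle: yes → true
  hour of day (0-23) ≤ 14: 0 ≤ 14 is true
  NOT electric vehicle: yes → false
  NOT snow emergency in effect: no → true
  commercial vehicle: no → false
Combine:
[1] false OR true OR true = true
[2.1] NOT false = true
[2.2] NOT false = true
[2] true OR true = true
[3] true OR true = true
[4.1] NOT true = false
[4] false OR false OR false = false
[5] true OR true = true
[6] false OR true = true
[7.1] NOT false = true
[7] true OR false = true
[8] true OR false OR true = true
[root] true AND true AND true AND false AND true AND true AND true AND true = false
Overall: false → ticketed

Ticketed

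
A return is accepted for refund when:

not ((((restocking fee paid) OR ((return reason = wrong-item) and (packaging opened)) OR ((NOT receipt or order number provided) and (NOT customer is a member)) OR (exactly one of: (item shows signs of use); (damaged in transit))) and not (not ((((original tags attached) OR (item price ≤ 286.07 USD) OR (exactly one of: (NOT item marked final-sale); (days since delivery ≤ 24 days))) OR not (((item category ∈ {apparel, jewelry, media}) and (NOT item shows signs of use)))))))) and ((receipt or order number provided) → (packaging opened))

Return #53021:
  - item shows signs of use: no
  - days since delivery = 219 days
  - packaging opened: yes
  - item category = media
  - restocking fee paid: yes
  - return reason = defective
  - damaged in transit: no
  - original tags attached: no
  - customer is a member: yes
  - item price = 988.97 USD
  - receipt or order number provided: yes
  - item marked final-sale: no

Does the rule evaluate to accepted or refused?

Atomic conditions:
  restocking fee paid: yes → true
  return reason = wrong-item: defective == wrong-item is false
  packaging opened: yes → true
  NOT receipt or order number provided: yes → false
  NOT customer is a member: yes → false
  item shows signs of use: no → false
  damaged in transit: no → false
  original tags attached: no → false
  item price ≤ 286.07 USD: 988.97 ≤ 286.07 is false
  NOT item marked final-sale: no → true
  days since delivery ≤ 24 days: 219 ≤ 24 is false
  item category ∈ {apparel, jewelry, media}: media is in the set → true
  NOT item shows signs of use: no → true
  receipt or order number provided: yes → true
Combine:
[1.1.1.2] false AND true = false
[1.1.1.3] false AND false = false
[1.1.1.4] exactly-one(false, false) = false
[1.1.1] true OR false OR false OR false = true
[1.1.2.1.1.1.3] exactly-one(true, false) = true
[1.1.2.1.1.1] false OR false OR true = true
[1.1.2.1.1.2.1] true AND true = true
[1.1.2.1.1.2] NOT true = false
[1.1.2.1.1] true OR false = true
[1.1.2.1] NOT true = false
[1.1.2] NOT false = true
[1.1] true AND true = true
[1] NOT true = false
[2] true → true = true
[root] false AND true = false
Overall: false → refused

Refused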